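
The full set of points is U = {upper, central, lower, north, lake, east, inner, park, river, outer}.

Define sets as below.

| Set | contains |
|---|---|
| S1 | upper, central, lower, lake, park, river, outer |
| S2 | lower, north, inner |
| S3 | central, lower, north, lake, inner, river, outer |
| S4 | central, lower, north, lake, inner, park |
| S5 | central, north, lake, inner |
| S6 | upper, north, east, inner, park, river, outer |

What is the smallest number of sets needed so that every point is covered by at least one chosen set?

2

Take {S3, S6}. Their union is {upper, central, lower, north, lake, east, inner, park, river, outer}, which is all 10 points.
No single set has all 10 points (the largest, S1, has 7), so 2 is optimal.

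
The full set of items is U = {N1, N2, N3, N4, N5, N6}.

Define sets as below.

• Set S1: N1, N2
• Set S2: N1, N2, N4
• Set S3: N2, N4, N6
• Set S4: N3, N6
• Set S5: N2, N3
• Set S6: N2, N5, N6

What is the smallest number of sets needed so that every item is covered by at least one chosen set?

S2, S5, and S6 cover everything between them: the union {N1, N2, N3, N4, N5, N6} is all of U.
Only S6 contains N5, so S6 is forced; the remaining 3 items need at least 2 more sets (each remaining set adds at most 2) — so at least 3 sets are needed, and 3 is optimal.

3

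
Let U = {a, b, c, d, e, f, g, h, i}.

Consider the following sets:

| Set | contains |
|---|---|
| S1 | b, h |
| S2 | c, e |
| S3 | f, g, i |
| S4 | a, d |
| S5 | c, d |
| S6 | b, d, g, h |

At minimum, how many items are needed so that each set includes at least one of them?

4

T = {a, b, c, i} meets every set (each contains at least one member of T), and |T| = 4.
The sets S1, S2, S3, S4 are pairwise disjoint, so any hitting set needs a separate item for each — at least 4. Hence 4 is optimal.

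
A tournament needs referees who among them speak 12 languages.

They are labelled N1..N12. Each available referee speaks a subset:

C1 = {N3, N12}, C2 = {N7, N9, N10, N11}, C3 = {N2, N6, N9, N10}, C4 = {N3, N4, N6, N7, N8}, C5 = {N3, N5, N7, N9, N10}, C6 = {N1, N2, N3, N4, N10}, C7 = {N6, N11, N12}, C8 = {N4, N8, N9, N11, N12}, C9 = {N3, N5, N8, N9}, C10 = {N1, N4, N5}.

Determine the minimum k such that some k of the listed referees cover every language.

C4 and C5 and C6 and C8 together: C4 ∪ C5 ∪ C6 ∪ C8 = {N1, N2, N3, N4, N5, N6, N7, N8, N9, N10, N11, N12} — every language is covered.
No 3 of the 10 referees cover everything (all 120 combinations miss at least one language), so 4 is optimal.

4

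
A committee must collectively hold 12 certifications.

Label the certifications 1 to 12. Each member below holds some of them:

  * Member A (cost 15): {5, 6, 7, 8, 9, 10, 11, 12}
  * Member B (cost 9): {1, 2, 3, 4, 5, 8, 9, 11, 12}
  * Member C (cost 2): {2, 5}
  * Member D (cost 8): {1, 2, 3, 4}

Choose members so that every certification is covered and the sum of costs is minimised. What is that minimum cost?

23

A, D together cover every certification (A ∪ D = {1, 2, 3, 4, 5, 6, 7, 8, 9, 10, 11, 12}); total cost 15 + 8 = 23.
The greedy pick B, A costs 24; no covering selection beats 23.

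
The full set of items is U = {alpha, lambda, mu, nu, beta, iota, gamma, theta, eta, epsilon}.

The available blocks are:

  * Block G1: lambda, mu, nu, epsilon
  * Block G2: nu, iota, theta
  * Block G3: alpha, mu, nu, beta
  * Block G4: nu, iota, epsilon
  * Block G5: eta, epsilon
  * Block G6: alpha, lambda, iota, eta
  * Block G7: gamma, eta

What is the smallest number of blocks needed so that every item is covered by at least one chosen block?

4

G1, G2, G3, and G7 cover everything between them: the union {alpha, lambda, mu, nu, beta, iota, gamma, theta, eta, epsilon} is all of U.
Only G2 contains theta, so G2 is forced; the remaining 7 items need at least 3 more blocks (each remaining block adds at most 3) — so at least 4 blocks are needed, and 4 is optimal.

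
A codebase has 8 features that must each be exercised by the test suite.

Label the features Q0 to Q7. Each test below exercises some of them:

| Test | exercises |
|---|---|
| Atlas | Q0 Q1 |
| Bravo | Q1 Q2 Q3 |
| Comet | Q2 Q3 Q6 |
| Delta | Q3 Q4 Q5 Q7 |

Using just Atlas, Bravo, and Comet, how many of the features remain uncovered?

3

Union of Atlas, Bravo, Comet = {Q0, Q1, Q2, Q3, Q6}.
Not covered: Q4, Q5, Q7 — 3 features.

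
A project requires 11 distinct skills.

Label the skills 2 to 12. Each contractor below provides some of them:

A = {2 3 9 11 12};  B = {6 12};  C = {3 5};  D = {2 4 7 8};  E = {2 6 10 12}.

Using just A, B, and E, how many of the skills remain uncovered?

Union of A, B, E = {2, 3, 6, 9, 10, 11, 12}.
Not covered: 4, 5, 7, 8 — 4 skills.

4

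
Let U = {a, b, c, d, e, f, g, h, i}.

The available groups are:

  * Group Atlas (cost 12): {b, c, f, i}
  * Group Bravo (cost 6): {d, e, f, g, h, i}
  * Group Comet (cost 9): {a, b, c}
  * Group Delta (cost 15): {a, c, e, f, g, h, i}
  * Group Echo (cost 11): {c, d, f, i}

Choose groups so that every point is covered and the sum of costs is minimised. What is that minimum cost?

Bravo, Comet together cover every point (Bravo ∪ Comet = {a, b, c, d, e, f, g, h, i}); total cost 6 + 9 = 15.
No covering selection has total cost below 15.

15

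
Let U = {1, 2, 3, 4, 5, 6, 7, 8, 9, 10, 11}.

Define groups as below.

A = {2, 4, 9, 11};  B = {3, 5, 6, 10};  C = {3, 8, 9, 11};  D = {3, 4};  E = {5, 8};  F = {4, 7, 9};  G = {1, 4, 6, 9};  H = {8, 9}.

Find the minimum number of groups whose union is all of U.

5

Take {A, B, C, F, G}. Their union is {1, 2, 3, 4, 5, 6, 7, 8, 9, 10, 11}, which is all 11 items.
No 4 of the 8 groups cover everything (all 70 combinations miss at least one item), so 5 is optimal.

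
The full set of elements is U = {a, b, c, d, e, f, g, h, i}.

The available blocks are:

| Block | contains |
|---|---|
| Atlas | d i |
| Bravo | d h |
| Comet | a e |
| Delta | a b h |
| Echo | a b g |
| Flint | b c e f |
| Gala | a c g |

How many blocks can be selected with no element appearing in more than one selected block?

2

Atlas, Gala are pairwise disjoint (Atlas={d,i}; Gala={a,c,g}).
Every remaining block overlaps one of these, and no 3 of the listed blocks are pairwise disjoint, so 2 is the maximum.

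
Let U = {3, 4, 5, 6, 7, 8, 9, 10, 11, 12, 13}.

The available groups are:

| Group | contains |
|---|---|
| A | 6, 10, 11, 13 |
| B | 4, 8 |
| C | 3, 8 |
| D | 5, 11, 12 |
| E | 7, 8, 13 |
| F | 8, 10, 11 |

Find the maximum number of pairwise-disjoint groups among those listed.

C, D are pairwise disjoint (C={3,8}; D={5,11,12}).
Every remaining group overlaps one of these, and no 3 of the listed groups are pairwise disjoint, so 2 is the maximum.

2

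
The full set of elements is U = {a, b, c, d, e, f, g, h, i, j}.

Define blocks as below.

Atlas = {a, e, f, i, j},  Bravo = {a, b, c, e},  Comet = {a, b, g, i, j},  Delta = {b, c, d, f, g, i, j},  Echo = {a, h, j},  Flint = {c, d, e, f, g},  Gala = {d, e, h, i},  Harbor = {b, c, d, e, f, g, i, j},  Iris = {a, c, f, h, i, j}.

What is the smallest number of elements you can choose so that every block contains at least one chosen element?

2

T = {a, d} meets every block (each contains at least one member of T), and |T| = 2.
The blocks Echo, Flint are pairwise disjoint, so any hitting set needs a separate element for each — at least 2. Hence 2 is optimal.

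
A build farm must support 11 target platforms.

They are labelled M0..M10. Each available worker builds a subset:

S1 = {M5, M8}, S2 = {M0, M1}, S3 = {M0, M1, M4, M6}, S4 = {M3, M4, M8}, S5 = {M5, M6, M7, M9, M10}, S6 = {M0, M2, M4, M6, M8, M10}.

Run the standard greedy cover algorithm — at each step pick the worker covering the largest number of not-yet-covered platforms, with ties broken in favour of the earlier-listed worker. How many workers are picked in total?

Greedy: pick S6 (covers 6 new) → pick S5 (covers 3 new) → pick S2 (covers 1 new) → pick S4 (covers 1 new). Total picks: 4.

4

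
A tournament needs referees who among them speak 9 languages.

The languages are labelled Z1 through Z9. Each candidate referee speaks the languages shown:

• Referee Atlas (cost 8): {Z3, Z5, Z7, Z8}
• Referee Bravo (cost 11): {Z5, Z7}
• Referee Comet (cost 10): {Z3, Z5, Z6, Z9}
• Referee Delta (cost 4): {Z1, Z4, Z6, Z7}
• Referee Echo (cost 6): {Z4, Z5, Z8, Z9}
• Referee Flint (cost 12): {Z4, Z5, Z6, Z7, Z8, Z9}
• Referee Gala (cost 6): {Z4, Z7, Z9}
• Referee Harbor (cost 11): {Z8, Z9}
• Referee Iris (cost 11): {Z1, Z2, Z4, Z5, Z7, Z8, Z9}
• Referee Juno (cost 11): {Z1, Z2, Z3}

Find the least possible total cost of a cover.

Comet, Iris together cover every language (Comet ∪ Iris = {Z1, Z2, Z3, Z4, Z5, Z6, Z7, Z8, Z9}); total cost 10 + 11 = 21.
No covering selection has total cost below 21.

21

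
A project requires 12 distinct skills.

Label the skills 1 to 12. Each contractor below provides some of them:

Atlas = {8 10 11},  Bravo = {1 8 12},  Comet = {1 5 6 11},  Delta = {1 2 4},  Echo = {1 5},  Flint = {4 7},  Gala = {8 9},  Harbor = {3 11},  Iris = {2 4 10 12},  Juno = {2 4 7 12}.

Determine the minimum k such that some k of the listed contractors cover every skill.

5

Take {Comet, Gala, Harbor, Iris, Juno}. Their union is {1, 2, 3, 4, 5, 6, 7, 8, 9, 10, 11, 12}, which is all 12 skills.
No 4 of the 10 contractors cover everything (all 210 combinations miss at least one skill), so 5 is optimal.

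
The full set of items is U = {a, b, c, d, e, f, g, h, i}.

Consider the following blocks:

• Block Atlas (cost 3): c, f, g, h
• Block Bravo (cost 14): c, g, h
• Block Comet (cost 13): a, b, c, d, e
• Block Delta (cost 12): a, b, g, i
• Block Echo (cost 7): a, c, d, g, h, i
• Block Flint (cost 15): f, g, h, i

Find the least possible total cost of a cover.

Atlas, Comet, Echo together cover every item (Atlas ∪ Comet ∪ Echo = {a, b, c, d, e, f, g, h, i}); total cost 3 + 13 + 7 = 23.
No covering selection has total cost below 23.

23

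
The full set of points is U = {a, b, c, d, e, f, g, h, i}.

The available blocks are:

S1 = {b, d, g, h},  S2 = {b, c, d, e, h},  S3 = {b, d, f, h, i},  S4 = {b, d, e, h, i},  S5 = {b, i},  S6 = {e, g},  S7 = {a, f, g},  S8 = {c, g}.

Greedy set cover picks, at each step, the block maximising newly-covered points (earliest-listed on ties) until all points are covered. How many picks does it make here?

3

Greedy: pick S2 (covers 5 new) → pick S7 (covers 3 new) → pick S3 (covers 1 new). Total picks: 3.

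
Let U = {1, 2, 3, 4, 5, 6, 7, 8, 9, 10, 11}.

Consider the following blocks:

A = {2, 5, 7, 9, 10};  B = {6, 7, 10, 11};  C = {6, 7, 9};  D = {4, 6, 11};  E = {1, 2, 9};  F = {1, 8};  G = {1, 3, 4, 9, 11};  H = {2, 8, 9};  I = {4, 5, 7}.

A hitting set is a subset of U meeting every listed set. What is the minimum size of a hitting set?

4

T = {1, 5, 9, 11} meets every block (each contains at least one member of T), and |T| = 4.
No choice of 3 elements meets every block, so 4 is the minimum.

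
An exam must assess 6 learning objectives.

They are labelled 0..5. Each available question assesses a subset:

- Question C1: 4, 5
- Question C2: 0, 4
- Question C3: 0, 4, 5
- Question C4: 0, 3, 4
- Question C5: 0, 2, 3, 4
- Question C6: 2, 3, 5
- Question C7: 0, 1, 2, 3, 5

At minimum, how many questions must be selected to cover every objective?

Take {C3, C7}. Their union is {0, 1, 2, 3, 4, 5}, which is all 6 objectives.
No single question has all 6 objectives (the largest, C7, has 5), so 2 is optimal.

2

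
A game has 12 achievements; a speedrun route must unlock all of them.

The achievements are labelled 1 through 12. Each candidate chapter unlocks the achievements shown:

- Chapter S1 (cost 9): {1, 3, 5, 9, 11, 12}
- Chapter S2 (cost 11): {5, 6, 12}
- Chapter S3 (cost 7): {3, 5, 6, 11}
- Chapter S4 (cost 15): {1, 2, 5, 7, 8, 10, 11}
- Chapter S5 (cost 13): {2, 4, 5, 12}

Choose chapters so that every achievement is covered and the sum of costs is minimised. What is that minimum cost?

44

S1, S3, S4, S5 together cover every achievement (S1 ∪ S3 ∪ S4 ∪ S5 = {1, 2, 3, 4, 5, 6, 7, 8, 9, 10, 11, 12}); total cost 9 + 7 + 15 + 13 = 44.
No covering selection has total cost below 44.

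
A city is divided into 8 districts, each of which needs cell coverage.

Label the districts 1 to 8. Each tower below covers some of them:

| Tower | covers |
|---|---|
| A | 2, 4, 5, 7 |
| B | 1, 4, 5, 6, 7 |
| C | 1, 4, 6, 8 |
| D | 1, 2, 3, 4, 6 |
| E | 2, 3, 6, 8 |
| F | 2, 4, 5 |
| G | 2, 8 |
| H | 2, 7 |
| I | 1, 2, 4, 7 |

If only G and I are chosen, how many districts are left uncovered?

3

Union of G, I = {1, 2, 4, 7, 8}.
Not covered: 3, 5, 6 — 3 districts.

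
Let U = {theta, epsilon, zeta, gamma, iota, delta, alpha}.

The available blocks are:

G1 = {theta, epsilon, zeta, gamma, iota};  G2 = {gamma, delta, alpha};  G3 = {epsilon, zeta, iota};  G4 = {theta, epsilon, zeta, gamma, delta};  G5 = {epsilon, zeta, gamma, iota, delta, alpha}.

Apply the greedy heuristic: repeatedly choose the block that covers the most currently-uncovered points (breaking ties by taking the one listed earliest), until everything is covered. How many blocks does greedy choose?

Greedy: pick G5 (covers 6 new) → pick G1 (covers 1 new). Total picks: 2.

2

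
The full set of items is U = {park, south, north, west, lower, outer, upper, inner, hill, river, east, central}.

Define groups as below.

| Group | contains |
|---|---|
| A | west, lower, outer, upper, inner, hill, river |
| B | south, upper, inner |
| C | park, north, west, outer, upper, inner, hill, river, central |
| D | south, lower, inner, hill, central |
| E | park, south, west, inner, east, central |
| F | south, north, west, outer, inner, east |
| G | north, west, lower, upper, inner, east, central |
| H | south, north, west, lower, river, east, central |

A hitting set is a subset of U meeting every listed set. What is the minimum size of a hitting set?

The 2 items {lower, inner} hit every group.
No single item lies in every group, so at least 2 are needed and 2 is optimal.

2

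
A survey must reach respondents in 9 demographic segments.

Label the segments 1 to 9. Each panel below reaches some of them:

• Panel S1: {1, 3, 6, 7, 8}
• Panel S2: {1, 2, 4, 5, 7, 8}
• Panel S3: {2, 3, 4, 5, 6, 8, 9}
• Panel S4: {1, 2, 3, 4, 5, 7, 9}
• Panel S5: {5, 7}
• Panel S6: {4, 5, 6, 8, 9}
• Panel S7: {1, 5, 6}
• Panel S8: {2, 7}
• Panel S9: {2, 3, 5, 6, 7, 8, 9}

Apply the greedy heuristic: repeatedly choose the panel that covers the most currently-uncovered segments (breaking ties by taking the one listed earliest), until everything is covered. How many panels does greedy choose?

2

Greedy: pick S3 (covers 7 new) → pick S1 (covers 2 new). Total picks: 2.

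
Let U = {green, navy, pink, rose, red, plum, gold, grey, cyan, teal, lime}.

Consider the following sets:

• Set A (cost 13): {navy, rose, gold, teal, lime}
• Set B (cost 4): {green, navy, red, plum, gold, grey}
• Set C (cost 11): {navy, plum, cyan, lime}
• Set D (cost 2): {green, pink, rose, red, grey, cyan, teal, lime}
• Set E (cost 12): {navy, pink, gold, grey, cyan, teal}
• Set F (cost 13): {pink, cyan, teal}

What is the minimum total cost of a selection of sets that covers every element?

B, D together cover every element (B ∪ D = {green, navy, pink, rose, red, plum, gold, grey, cyan, teal, lime}); total cost 4 + 2 = 6.
No covering selection has total cost below 6.

6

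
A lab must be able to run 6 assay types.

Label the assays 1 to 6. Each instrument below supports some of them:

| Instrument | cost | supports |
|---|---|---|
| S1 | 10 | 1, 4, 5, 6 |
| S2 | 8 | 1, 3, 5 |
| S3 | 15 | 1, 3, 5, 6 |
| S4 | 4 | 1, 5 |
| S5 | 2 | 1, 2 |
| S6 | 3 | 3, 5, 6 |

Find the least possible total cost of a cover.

S1, S5, S6 together cover every assay (S1 ∪ S5 ∪ S6 = {1, 2, 3, 4, 5, 6}); total cost 10 + 2 + 3 = 15.
No covering selection has total cost below 15.

15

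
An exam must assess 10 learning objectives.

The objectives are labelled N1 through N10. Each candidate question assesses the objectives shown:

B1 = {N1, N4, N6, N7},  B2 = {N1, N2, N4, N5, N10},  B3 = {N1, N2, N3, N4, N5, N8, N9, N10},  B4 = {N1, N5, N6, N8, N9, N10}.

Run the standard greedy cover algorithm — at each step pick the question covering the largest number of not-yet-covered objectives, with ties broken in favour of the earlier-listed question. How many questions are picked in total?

2

Greedy: pick B3 (covers 8 new) → pick B1 (covers 2 new). Total picks: 2.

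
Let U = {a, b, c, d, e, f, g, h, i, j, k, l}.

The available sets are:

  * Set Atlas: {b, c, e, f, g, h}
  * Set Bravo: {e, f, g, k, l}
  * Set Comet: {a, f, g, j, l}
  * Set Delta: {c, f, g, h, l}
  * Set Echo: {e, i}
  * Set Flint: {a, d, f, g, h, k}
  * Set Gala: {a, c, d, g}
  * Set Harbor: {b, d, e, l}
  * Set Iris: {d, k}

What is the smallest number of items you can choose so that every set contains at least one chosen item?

3

The 3 items {e, g, k} hit every set.
The sets Comet, Echo, Iris are pairwise disjoint, so any hitting set needs a separate item for each — at least 3. Hence 3 is optimal.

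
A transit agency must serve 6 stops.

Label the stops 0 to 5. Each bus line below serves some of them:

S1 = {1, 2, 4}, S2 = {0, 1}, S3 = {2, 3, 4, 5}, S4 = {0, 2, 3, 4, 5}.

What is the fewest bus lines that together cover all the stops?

2

Take {S1, S4}. Their union is {0, 1, 2, 3, 4, 5}, which is all 6 stops.
No single bus line has all 6 stops (the largest, S4, has 5), so 2 is optimal.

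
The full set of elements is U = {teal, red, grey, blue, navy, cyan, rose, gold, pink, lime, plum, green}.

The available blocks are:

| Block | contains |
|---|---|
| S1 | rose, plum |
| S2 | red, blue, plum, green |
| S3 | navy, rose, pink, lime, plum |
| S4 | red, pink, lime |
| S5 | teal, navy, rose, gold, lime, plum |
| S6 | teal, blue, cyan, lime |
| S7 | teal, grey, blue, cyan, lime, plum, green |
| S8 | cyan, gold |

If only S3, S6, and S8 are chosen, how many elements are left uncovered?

3

Union of S3, S6, S8 = {teal, blue, navy, cyan, rose, gold, pink, lime, plum}.
Not covered: red, grey, green — 3 elements.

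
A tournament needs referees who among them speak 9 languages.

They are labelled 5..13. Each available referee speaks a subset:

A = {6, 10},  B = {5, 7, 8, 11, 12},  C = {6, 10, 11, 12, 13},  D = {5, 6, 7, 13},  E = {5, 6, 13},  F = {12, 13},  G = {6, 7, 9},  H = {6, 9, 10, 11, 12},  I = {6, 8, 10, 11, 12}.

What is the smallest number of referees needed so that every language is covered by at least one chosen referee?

3

D and H and I together: D ∪ H ∪ I = {5, 6, 7, 8, 9, 10, 11, 12, 13} — every language is covered.
No 2 of the 9 referees cover everything (all 36 combinations miss at least one language), so 3 is optimal.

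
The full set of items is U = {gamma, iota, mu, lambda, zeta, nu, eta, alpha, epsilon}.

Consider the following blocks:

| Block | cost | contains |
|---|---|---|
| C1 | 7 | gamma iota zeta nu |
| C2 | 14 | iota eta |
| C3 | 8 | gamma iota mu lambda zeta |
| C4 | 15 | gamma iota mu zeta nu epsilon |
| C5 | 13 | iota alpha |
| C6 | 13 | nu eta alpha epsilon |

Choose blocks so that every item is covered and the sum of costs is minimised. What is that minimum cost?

C3, C6 together cover every item (C3 ∪ C6 = {gamma, iota, mu, lambda, zeta, nu, eta, alpha, epsilon}); total cost 8 + 13 = 21.
No covering selection has total cost below 21.

21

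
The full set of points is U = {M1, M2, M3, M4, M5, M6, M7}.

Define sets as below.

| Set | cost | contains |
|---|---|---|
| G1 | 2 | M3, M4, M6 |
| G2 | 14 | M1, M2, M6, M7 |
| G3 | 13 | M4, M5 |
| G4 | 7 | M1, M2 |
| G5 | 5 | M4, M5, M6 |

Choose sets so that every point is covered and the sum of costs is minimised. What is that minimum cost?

G1, G2, G5 together cover every point (G1 ∪ G2 ∪ G5 = {M1, M2, M3, M4, M5, M6, M7}); total cost 2 + 14 + 5 = 21.
The greedy pick G1, G4, G5, G2 costs 28; no covering selection beats 21.

21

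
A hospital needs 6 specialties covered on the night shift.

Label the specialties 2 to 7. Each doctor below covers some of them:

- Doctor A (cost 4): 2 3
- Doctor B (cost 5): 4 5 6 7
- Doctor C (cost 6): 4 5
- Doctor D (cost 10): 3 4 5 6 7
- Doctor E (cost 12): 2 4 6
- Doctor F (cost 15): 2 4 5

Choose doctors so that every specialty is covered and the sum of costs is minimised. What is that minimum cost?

9

A, B together cover every specialty (A ∪ B = {2, 3, 4, 5, 6, 7}); total cost 4 + 5 = 9.
No covering selection has total cost below 9.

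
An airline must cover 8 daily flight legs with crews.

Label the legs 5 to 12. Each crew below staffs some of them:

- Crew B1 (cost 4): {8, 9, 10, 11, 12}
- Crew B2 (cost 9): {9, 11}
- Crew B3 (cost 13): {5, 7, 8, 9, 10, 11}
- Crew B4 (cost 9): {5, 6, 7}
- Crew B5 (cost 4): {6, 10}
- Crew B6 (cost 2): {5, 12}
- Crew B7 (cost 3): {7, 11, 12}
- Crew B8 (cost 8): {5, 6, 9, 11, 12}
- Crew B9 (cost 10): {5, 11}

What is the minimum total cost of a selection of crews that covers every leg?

13

B1, B5, B6, B7 together cover every leg (B1 ∪ B5 ∪ B6 ∪ B7 = {5, 6, 7, 8, 9, 10, 11, 12}); total cost 4 + 4 + 2 + 3 = 13.
No covering selection has total cost below 13.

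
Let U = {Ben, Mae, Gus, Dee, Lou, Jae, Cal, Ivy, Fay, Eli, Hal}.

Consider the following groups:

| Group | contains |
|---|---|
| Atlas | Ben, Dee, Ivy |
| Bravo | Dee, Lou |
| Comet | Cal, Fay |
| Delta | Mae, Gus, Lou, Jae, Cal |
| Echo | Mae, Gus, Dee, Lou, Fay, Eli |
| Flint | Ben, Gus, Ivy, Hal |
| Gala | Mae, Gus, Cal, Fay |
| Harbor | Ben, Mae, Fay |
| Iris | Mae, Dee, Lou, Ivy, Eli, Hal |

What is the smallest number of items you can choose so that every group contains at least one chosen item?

H = {Ben, Lou, Cal} meets every group (each contains at least one member of H), and |H| = 3.
The groups Bravo, Comet, Flint are pairwise disjoint, so any hitting set needs a separate item for each — at least 3. Hence 3 is optimal.

3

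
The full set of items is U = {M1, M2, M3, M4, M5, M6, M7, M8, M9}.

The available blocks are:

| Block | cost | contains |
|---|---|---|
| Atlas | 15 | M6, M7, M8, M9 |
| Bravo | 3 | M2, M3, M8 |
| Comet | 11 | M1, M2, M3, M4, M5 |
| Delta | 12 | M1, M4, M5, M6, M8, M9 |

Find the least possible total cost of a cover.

26

Atlas, Comet together cover every item (Atlas ∪ Comet = {M1, M2, M3, M4, M5, M6, M7, M8, M9}); total cost 15 + 11 = 26.
The greedy pick Bravo, Delta, Atlas costs 30; no covering selection beats 26.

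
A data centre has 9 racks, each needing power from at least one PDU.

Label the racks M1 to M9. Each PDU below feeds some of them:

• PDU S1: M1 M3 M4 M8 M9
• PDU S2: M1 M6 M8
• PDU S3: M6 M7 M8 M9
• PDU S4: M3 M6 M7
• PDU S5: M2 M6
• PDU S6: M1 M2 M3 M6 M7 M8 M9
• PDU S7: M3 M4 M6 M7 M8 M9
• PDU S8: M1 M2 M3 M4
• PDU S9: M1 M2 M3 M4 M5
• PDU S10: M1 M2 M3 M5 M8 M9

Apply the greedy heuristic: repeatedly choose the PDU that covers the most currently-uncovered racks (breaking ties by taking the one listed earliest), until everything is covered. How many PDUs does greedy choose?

Greedy: pick S6 (covers 7 new) → pick S9 (covers 2 new). Total picks: 2.

2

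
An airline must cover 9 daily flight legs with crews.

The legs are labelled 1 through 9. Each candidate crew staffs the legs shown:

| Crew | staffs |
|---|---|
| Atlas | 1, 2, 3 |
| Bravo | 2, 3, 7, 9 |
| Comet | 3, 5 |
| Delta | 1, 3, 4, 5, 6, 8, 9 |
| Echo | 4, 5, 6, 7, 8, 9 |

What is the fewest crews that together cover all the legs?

Bravo and Delta together: Bravo ∪ Delta = {1, 2, 3, 4, 5, 6, 7, 8, 9} — every leg is covered.
No single crew has all 9 legs (the largest, Delta, has 7), so 2 is optimal.

2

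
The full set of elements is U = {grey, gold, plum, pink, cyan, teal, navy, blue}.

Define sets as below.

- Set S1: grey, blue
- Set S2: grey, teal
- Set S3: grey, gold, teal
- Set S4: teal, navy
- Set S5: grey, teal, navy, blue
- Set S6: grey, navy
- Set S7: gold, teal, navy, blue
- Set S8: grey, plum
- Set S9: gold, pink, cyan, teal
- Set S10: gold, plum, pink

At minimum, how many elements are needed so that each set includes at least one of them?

3

Take H = {grey, pink, navy}. Each listed set contains at least one of these, so H is a hitting set of size 3.
The sets S1, S4, S10 are pairwise disjoint, so any hitting set needs a separate element for each — at least 3. Hence 3 is optimal.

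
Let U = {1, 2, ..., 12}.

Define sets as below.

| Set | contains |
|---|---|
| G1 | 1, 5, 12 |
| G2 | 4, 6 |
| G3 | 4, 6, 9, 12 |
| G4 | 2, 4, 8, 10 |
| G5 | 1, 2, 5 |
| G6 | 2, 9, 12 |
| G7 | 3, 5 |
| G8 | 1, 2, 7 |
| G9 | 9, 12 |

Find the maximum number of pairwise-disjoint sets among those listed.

G2, G7, G8, G9 are pairwise disjoint (G2={4,6}; G7={3,5}; G8={1,2,7}; G9={9,12}).
Every remaining set overlaps one of these, and no 5 of the listed sets are pairwise disjoint, so 4 is the maximum.

4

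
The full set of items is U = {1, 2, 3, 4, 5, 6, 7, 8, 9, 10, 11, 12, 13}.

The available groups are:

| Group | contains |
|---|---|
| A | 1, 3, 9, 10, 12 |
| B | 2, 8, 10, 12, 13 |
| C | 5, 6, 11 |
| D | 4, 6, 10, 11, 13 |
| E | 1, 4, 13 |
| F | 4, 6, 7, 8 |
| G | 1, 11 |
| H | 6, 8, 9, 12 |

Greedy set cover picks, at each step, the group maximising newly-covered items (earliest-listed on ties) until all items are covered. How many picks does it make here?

5

Greedy: pick A (covers 5 new) → pick D (covers 4 new) → pick B (covers 2 new) → pick C (covers 1 new) → pick F (covers 1 new). Total picks: 5.
(The true minimum cover uses only 4 groups, so greedy is not optimal here.)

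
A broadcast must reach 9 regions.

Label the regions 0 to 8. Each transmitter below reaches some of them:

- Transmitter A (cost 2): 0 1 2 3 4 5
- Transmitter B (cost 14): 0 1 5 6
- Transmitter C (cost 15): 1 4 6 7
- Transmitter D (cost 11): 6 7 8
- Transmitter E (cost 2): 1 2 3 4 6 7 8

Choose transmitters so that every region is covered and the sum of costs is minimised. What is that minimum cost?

A, E together cover every region (A ∪ E = {0, 1, 2, 3, 4, 5, 6, 7, 8}); total cost 2 + 2 = 4.
No covering selection has total cost below 4.

4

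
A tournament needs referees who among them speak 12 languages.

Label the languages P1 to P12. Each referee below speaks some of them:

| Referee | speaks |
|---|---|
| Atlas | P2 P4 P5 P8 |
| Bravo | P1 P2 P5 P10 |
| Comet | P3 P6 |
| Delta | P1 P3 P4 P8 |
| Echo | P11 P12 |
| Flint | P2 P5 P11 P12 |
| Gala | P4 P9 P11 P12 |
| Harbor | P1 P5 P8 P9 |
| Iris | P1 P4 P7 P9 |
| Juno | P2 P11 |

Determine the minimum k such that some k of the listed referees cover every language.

5

Take {Bravo, Comet, Echo, Harbor, Iris}. Their union is {P1, P2, P3, P4, P5, P6, P7, P8, P9, P10, P11, P12}, which is all 12 languages.
No 4 of the 10 referees cover everything (all 210 combinations miss at least one language), so 5 is optimal.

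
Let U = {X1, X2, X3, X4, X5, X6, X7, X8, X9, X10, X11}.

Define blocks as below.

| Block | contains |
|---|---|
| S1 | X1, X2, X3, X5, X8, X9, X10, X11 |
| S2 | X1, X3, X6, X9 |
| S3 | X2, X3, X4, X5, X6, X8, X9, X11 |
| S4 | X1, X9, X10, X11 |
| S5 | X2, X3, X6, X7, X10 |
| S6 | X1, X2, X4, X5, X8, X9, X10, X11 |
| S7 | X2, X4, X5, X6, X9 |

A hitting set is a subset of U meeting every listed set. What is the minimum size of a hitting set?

2

H = {X6, X10} meets every block (each contains at least one member of H), and |H| = 2.
No single item lies in every block, so at least 2 are needed and 2 is optimal.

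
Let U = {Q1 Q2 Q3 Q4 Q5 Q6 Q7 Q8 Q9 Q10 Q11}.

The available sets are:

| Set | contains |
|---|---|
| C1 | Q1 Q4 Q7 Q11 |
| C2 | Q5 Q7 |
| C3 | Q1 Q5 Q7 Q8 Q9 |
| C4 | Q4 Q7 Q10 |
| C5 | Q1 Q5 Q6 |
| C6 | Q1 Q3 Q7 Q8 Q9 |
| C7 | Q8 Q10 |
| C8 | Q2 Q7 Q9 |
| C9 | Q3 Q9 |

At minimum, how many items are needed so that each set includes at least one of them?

The 4 items {Q6, Q7, Q9, Q10} hit every set.
No choice of 3 items meets every set, so 4 is the minimum.

4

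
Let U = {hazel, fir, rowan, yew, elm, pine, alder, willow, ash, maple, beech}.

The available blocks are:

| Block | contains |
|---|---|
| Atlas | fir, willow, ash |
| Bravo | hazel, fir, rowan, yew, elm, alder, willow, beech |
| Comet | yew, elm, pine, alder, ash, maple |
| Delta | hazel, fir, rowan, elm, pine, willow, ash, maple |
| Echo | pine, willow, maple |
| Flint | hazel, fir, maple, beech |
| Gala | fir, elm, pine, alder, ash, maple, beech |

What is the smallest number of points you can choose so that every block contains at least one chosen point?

H = {fir, maple} meets every block (each contains at least one member of H), and |H| = 2.
No single point lies in every block, so at least 2 are needed and 2 is optimal.

2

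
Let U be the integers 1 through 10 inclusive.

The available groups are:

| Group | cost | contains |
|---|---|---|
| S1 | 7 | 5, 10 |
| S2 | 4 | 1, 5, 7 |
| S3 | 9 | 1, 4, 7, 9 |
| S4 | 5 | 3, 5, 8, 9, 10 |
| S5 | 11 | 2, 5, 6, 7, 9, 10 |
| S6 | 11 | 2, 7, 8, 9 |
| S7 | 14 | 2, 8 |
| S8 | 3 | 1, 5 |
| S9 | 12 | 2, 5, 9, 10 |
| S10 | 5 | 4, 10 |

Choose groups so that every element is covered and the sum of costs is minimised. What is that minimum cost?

S4, S5, S8, S10 together cover every element (S4 ∪ S5 ∪ S8 ∪ S10 = {1, 2, 3, 4, 5, 6, 7, 8, 9, 10}); total cost 5 + 11 + 3 + 5 = 24.
The greedy pick S4, S2, S10, S5 costs 25; no covering selection beats 24.

24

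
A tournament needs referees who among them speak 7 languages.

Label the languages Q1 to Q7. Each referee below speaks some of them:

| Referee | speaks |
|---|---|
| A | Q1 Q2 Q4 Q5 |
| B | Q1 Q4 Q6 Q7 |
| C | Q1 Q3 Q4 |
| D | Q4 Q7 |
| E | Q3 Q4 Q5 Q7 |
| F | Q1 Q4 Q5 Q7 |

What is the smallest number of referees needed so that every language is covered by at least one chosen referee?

A and B and C together: A ∪ B ∪ C = {Q1, Q2, Q3, Q4, Q5, Q6, Q7} — every language is covered.
Only A contains Q2, so A is forced; the remaining 3 languages need at least 2 more referees (each remaining referee adds at most 2) — so at least 3 referees are needed, and 3 is optimal.

3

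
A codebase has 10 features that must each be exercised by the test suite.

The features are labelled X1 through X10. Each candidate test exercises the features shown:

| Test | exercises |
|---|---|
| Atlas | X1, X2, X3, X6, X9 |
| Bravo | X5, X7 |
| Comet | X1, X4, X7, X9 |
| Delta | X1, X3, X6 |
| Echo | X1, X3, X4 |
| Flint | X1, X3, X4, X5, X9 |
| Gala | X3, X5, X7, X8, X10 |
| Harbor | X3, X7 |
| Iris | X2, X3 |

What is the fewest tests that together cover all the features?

3

Take {Atlas, Echo, Gala}. Their union is {X1, X2, X3, X4, X5, X6, X7, X8, X9, X10}, which is all 10 features.
Only Gala contains X8, so Gala is forced; the remaining 5 features need at least 2 more tests (each remaining test adds at most 4) — so at least 3 tests are needed, and 3 is optimal.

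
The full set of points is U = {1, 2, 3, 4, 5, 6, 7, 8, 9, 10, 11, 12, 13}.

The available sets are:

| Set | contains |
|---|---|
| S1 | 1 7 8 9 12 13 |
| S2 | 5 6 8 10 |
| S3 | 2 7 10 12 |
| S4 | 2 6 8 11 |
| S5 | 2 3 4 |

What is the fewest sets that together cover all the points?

4

Take {S1, S2, S4, S5}. Their union is {1, 2, 3, 4, 5, 6, 7, 8, 9, 10, 11, 12, 13}, which is all 13 points.
Only S1 contains 1, so S1 is forced; the remaining 7 points need at least 3 more sets (each remaining set adds at most 3) — so at least 4 sets are needed, and 4 is optimal.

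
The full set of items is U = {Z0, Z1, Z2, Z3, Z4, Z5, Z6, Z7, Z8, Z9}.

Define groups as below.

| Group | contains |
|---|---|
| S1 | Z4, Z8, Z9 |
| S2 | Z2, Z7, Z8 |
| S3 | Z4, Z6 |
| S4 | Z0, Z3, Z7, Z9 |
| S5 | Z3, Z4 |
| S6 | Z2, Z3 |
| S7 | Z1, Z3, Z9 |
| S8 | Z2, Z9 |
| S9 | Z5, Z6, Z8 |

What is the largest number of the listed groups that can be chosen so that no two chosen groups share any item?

S5, S8, S9 are pairwise disjoint (S5={Z3,Z4}; S8={Z2,Z9}; S9={Z5,Z6,Z8}).
Every remaining group overlaps one of these, and no 4 of the listed groups are pairwise disjoint, so 3 is the maximum.

3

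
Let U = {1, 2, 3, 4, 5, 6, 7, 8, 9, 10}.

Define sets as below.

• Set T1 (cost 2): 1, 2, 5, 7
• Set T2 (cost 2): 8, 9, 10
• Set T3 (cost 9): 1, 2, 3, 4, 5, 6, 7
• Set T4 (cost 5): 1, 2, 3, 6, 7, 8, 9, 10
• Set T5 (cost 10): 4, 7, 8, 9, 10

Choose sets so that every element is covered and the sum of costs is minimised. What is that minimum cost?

11

T2, T3 together cover every element (T2 ∪ T3 = {1, 2, 3, 4, 5, 6, 7, 8, 9, 10}); total cost 2 + 9 = 11.
The greedy pick T1, T2, T4, T3 costs 18; no covering selection beats 11.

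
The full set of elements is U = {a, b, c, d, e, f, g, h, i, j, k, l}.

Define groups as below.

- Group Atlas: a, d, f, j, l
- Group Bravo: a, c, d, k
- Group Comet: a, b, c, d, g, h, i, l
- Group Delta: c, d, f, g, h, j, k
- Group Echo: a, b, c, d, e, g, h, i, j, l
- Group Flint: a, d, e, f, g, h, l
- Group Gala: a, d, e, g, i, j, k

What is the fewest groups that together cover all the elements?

Delta and Echo together: Delta ∪ Echo = {a, b, c, d, e, f, g, h, i, j, k, l} — every element is covered.
No single group has all 12 elements (the largest, Echo, has 10), so 2 is optimal.

2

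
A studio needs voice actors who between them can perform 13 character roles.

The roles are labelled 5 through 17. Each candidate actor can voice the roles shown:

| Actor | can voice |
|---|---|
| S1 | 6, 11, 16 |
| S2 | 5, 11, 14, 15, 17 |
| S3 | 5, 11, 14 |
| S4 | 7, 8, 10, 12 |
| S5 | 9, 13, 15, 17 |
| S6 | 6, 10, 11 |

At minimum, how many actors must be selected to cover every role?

Take {S1, S2, S4, S5}. Their union is {5, 6, 7, 8, 9, 10, 11, 12, 13, 14, 15, 16, 17}, which is all 13 roles.
Only S5 contains 9, so S5 is forced; the remaining 9 roles need at least 3 more actors (each remaining actor adds at most 4) — so at least 4 actors are needed, and 4 is optimal.

4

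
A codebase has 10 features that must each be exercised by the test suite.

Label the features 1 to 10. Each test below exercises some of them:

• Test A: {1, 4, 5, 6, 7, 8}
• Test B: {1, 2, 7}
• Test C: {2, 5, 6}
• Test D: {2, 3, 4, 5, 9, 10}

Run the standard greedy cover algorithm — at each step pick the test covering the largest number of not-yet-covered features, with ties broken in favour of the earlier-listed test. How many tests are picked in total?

2

Greedy: pick A (covers 6 new) → pick D (covers 4 new). Total picks: 2.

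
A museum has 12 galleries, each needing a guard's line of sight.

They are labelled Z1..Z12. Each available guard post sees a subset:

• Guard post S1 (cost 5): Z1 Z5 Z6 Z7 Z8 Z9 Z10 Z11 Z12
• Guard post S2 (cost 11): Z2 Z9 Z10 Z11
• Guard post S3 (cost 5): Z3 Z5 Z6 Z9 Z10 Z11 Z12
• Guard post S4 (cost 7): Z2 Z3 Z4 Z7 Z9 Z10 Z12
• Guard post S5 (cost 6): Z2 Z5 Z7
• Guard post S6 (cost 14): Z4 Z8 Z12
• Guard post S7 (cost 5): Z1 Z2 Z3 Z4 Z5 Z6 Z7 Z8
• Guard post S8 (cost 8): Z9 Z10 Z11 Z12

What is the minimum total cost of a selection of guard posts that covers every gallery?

10

S3, S7 together cover every gallery (S3 ∪ S7 = {Z1, Z2, Z3, Z4, Z5, Z6, Z7, Z8, Z9, Z10, Z11, Z12}); total cost 5 + 5 = 10.
No covering selection has total cost below 10.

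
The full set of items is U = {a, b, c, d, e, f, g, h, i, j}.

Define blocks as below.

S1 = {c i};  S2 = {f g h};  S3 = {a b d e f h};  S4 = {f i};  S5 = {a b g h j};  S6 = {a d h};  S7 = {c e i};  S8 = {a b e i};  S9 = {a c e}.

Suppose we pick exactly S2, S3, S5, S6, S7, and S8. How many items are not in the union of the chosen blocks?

0

Union of S2, S3, S5, S6, S7, S8 = {a, b, c, d, e, f, g, h, i, j} — that's every item, so 0 are uncovered.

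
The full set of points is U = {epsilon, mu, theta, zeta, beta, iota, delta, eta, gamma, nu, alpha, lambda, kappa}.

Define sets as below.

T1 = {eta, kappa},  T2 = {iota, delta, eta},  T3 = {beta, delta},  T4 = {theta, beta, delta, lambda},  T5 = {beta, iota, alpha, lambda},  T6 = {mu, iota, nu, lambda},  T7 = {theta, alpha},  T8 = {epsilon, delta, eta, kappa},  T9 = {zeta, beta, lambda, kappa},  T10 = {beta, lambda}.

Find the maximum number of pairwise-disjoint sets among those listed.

4

T1, T3, T6, T7 are pairwise disjoint (T1={eta,kappa}; T3={beta,delta}; T6={mu,iota,nu,lambda}; T7={theta,alpha}).
Every remaining set overlaps one of these, and no 5 of the listed sets are pairwise disjoint, so 4 is the maximum.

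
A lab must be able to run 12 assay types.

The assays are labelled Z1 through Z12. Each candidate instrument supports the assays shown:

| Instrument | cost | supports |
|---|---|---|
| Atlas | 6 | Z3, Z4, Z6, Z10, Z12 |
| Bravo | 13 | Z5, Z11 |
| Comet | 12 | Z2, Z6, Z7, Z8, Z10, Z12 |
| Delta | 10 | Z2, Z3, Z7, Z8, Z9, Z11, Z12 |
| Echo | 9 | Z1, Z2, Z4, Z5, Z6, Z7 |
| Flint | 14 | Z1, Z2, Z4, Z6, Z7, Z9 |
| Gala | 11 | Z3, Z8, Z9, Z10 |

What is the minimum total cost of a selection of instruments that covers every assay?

25

Atlas, Delta, Echo together cover every assay (Atlas ∪ Delta ∪ Echo = {Z1, Z2, Z3, Z4, Z5, Z6, Z7, Z8, Z9, Z10, Z11, Z12}); total cost 6 + 10 + 9 = 25.
No covering selection has total cost below 25.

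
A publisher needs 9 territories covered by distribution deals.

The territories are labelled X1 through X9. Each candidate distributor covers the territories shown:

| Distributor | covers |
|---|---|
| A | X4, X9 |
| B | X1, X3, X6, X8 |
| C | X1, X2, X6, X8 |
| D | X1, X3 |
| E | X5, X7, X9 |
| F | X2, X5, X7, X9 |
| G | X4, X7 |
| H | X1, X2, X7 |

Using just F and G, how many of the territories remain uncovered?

Union of F, G = {X2, X4, X5, X7, X9}.
Not covered: X1, X3, X6, X8 — 4 territories.

4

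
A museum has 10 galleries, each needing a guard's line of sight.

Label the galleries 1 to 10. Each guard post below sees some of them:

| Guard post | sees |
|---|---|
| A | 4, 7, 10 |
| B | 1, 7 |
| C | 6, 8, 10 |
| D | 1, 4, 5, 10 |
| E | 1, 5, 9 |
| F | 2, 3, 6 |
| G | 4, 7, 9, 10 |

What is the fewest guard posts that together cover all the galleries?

4

C and E and F and G together: C ∪ E ∪ F ∪ G = {1, 2, 3, 4, 5, 6, 7, 8, 9, 10} — every gallery is covered.
Only C contains 8, so C is forced; the remaining 7 galleries need at least 3 more guard posts (each remaining guard post adds at most 3) — so at least 4 guard posts are needed, and 4 is optimal.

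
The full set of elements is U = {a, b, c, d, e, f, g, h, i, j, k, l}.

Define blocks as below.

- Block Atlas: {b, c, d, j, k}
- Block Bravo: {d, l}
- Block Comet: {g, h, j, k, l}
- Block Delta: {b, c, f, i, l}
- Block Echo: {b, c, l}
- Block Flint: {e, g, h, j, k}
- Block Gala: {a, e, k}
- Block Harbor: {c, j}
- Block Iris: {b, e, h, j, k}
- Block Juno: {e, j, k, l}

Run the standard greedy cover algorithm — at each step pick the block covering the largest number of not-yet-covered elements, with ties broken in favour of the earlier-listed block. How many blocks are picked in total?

Greedy: pick Atlas (covers 5 new) → pick Comet (covers 3 new) → pick Delta (covers 2 new) → pick Gala (covers 2 new). Total picks: 4.

4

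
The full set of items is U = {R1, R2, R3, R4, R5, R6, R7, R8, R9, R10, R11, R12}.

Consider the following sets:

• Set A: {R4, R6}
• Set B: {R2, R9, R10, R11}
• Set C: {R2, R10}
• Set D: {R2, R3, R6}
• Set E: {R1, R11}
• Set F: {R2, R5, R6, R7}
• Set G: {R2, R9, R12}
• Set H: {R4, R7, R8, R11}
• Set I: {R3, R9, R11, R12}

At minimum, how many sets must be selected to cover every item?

5

Take {B, E, F, H, I}. Their union is {R1, R2, R3, R4, R5, R6, R7, R8, R9, R10, R11, R12}, which is all 12 items.
No 4 of the 9 sets cover everything (all 126 combinations miss at least one item), so 5 is optimal.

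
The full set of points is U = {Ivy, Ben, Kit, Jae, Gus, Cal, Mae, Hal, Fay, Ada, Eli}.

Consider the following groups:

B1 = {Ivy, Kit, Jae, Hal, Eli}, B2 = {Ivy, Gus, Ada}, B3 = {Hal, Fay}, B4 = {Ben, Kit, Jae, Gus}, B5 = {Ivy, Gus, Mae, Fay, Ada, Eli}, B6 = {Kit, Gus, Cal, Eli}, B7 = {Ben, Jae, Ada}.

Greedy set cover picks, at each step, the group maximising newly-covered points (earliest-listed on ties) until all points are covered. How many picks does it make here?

4

Greedy: pick B5 (covers 6 new) → pick B1 (covers 3 new) → pick B4 (covers 1 new) → pick B6 (covers 1 new). Total picks: 4.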